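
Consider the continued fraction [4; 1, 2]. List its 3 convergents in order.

Using the convergent recurrence p_i = a_i*p_{i-1} + p_{i-2}, q_i = a_i*q_{i-1} + q_{i-2} with p_{-2}=0, p_{-1}=1, q_{-2}=1, q_{-1}=0:
  i=0: a_0=4, p_0 = 4*1 + 0 = 4, q_0 = 4*0 + 1 = 1.
  i=1: a_1=1, p_1 = 1*4 + 1 = 5, q_1 = 1*1 + 0 = 1.
  i=2: a_2=2, p_2 = 2*5 + 4 = 14, q_2 = 2*1 + 1 = 3.

4/1, 5/1, 14/3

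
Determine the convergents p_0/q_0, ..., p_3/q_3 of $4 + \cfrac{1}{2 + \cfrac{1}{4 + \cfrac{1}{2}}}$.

4/1, 9/2, 40/9, 89/20

Using the convergent recurrence p_i = a_i*p_{i-1} + p_{i-2}, q_i = a_i*q_{i-1} + q_{i-2} with p_{-2}=0, p_{-1}=1, q_{-2}=1, q_{-1}=0:
  i=0: a_0=4, p_0 = 4*1 + 0 = 4, q_0 = 4*0 + 1 = 1.
  i=1: a_1=2, p_1 = 2*4 + 1 = 9, q_1 = 2*1 + 0 = 2.
  i=2: a_2=4, p_2 = 4*9 + 4 = 40, q_2 = 4*2 + 1 = 9.
  i=3: a_3=2, p_3 = 2*40 + 9 = 89, q_3 = 2*9 + 2 = 20.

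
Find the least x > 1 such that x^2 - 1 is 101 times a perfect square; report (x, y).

First expand sqrt(101) as a continued fraction. With x_i = (sqrt(101) + m_i)/d_i and (m_0, d_0) = (0, 1): a_0 = floor(sqrt(101)) = 10, since 10^2 = 100 <= 101 < 121 = 11^2.
Iterate m_{i+1} = d_i*a_i - m_i, d_{i+1} = (101 - m_{i+1}^2)/d_i, a_{i+1} = floor((a_0 + m_{i+1})/d_{i+1}):
  m_1 = 1*10 - 0 = 10, d_1 = (101 - 10^2)/1 = 1/1 = 1, a_1 = floor((10 + 10)/1) = 20.
  m_2 = 1*20 - 10 = 10, d_2 = (101 - 10^2)/1 = 1/1 = 1: (m_2, d_2) = (m_1, d_1) = (10, 1), so from here the quotient a_1 repeats; the period length is 1.
So sqrt(101) = [10; (20)] with period length k = 1.
k is odd, so (p_{k-1}, q_{k-1}) only solves x^2 - 101y^2 = -1 and the fundamental solution of x^2 - 101y^2 = 1 is (p_{2k-1}, q_{2k-1}) = (p_1, q_1); compute convergents through index 1, running through the period twice.
Convergents (p_i = a_i*p_{i-1} + p_{i-2}, q_i = a_i*q_{i-1} + q_{i-2} with p_{-2}=0, p_{-1}=1, q_{-2}=1, q_{-1}=0):
  i=0: a_0=10, p_0 = 10*1 + 0 = 10, q_0 = 10*0 + 1 = 1.
  i=1: a_1=20, p_1 = 20*10 + 1 = 201, q_1 = 20*1 + 0 = 20.
Indeed p_0^2 - 101*q_0^2 = 100 - 101 = -1, not +1.
Check: 201^2 - 101*20^2 = 40401 - 40400 = 1, so (x, y) = (201, 20) solves the equation, and by the theorem it is the least positive solution.

(x, y) = (201, 20)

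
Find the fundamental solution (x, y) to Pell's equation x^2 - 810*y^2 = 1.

First expand sqrt(810) as a continued fraction. With x_i = (sqrt(810) + m_i)/d_i and (m_0, d_0) = (0, 1): a_0 = floor(sqrt(810)) = 28, since 28^2 = 784 <= 810 < 841 = 29^2.
Iterate m_{i+1} = d_i*a_i - m_i, d_{i+1} = (810 - m_{i+1}^2)/d_i, a_{i+1} = floor((a_0 + m_{i+1})/d_{i+1}):
  m_1 = 1*28 - 0 = 28, d_1 = (810 - 28^2)/1 = 26/1 = 26, a_1 = floor((28 + 28)/26) = 2.
  m_2 = 26*2 - 28 = 24, d_2 = (810 - 24^2)/26 = 234/26 = 9, a_2 = floor((28 + 24)/9) = 5.
  m_3 = 9*5 - 24 = 21, d_3 = (810 - 21^2)/9 = 369/9 = 41, a_3 = floor((28 + 21)/41) = 1.
  m_4 = 41*1 - 21 = 20, d_4 = (810 - 20^2)/41 = 410/41 = 10, a_4 = floor((28 + 20)/10) = 4.
  m_5 = 10*4 - 20 = 20, d_5 = (810 - 20^2)/10 = 410/10 = 41, a_5 = floor((28 + 20)/41) = 1.
  m_6 = 41*1 - 20 = 21, d_6 = (810 - 21^2)/41 = 369/41 = 9, a_6 = floor((28 + 21)/9) = 5.
  m_7 = 9*5 - 21 = 24, d_7 = (810 - 24^2)/9 = 234/9 = 26, a_7 = floor((28 + 24)/26) = 2.
  m_8 = 26*2 - 24 = 28, d_8 = (810 - 28^2)/26 = 26/26 = 1, a_8 = floor((28 + 28)/1) = 56.
  m_9 = 1*56 - 28 = 28, d_9 = (810 - 28^2)/1 = 26/1 = 26: (m_9, d_9) = (m_1, d_1) = (28, 26), so from here the quotients repeat a_1, ..., a_8; the period length is 8.
So sqrt(810) = [28; (2, 5, 1, 4, 1, 5, 2, 56)] with period length k = 8.
k is even, so the fundamental solution of x^2 - 810y^2 = 1 is (p_{k-1}, q_{k-1}) = (p_7, q_7); compute convergents through index 7.
Convergents (p_i = a_i*p_{i-1} + p_{i-2}, q_i = a_i*q_{i-1} + q_{i-2} with p_{-2}=0, p_{-1}=1, q_{-2}=1, q_{-1}=0):
  i=0: a_0=28, p_0 = 28*1 + 0 = 28, q_0 = 28*0 + 1 = 1.
  i=1: a_1=2, p_1 = 2*28 + 1 = 57, q_1 = 2*1 + 0 = 2.
  i=2: a_2=5, p_2 = 5*57 + 28 = 313, q_2 = 5*2 + 1 = 11.
  i=3: a_3=1, p_3 = 1*313 + 57 = 370, q_3 = 1*11 + 2 = 13.
  i=4: a_4=4, p_4 = 4*370 + 313 = 1793, q_4 = 4*13 + 11 = 63.
  i=5: a_5=1, p_5 = 1*1793 + 370 = 2163, q_5 = 1*63 + 13 = 76.
  i=6: a_6=5, p_6 = 5*2163 + 1793 = 12608, q_6 = 5*76 + 63 = 443.
  i=7: a_7=2, p_7 = 2*12608 + 2163 = 27379, q_7 = 2*443 + 76 = 962.
Check: 27379^2 - 810*962^2 = 749609641 - 749609640 = 1, so (x, y) = (27379, 962) solves the equation, and by the theorem it is the least positive solution.

(x, y) = (27379, 962)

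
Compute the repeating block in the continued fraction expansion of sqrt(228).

Write x_i = (sqrt(228) + m_i)/d_i with (m_0, d_0) = (0, 1). a_0 = floor(sqrt(228)) = 15, since 15^2 = 225 <= 228 < 256 = 16^2.
Iterate m_{i+1} = d_i*a_i - m_i, d_{i+1} = (228 - m_{i+1}^2)/d_i, a_{i+1} = floor((a_0 + m_{i+1})/d_{i+1}):
  m_1 = 1*15 - 0 = 15, d_1 = (228 - 15^2)/1 = 3/1 = 3, a_1 = floor((15 + 15)/3) = 10.
  m_2 = 3*10 - 15 = 15, d_2 = (228 - 15^2)/3 = 3/3 = 1, a_2 = floor((15 + 15)/1) = 30.
  m_3 = 1*30 - 15 = 15, d_3 = (228 - 15^2)/1 = 3/1 = 3: (m_3, d_3) = (m_1, d_1) = (15, 3), so from here the quotients repeat a_1, a_2; the period length is 2.
Hence the expansion of sqrt(228) is a_0 = 15 followed by the repeating block 10, 30 (period 2).

[15; (10, 30)]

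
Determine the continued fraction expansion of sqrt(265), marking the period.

[16; (3, 1, 1, 2, 2, 1, 1, 3, 32)]

Write x_i = (sqrt(265) + m_i)/d_i with (m_0, d_0) = (0, 1). a_0 = floor(sqrt(265)) = 16, since 16^2 = 256 <= 265 < 289 = 17^2.
Iterate m_{i+1} = d_i*a_i - m_i, d_{i+1} = (265 - m_{i+1}^2)/d_i, a_{i+1} = floor((a_0 + m_{i+1})/d_{i+1}):
  m_1 = 1*16 - 0 = 16, d_1 = (265 - 16^2)/1 = 9/1 = 9, a_1 = floor((16 + 16)/9) = 3.
  m_2 = 9*3 - 16 = 11, d_2 = (265 - 11^2)/9 = 144/9 = 16, a_2 = floor((16 + 11)/16) = 1.
  m_3 = 16*1 - 11 = 5, d_3 = (265 - 5^2)/16 = 240/16 = 15, a_3 = floor((16 + 5)/15) = 1.
  m_4 = 15*1 - 5 = 10, d_4 = (265 - 10^2)/15 = 165/15 = 11, a_4 = floor((16 + 10)/11) = 2.
  m_5 = 11*2 - 10 = 12, d_5 = (265 - 12^2)/11 = 121/11 = 11, a_5 = floor((16 + 12)/11) = 2.
  m_6 = 11*2 - 12 = 10, d_6 = (265 - 10^2)/11 = 165/11 = 15, a_6 = floor((16 + 10)/15) = 1.
  m_7 = 15*1 - 10 = 5, d_7 = (265 - 5^2)/15 = 240/15 = 16, a_7 = floor((16 + 5)/16) = 1.
  m_8 = 16*1 - 5 = 11, d_8 = (265 - 11^2)/16 = 144/16 = 9, a_8 = floor((16 + 11)/9) = 3.
  m_9 = 9*3 - 11 = 16, d_9 = (265 - 16^2)/9 = 9/9 = 1, a_9 = floor((16 + 16)/1) = 32.
  m_10 = 1*32 - 16 = 16, d_10 = (265 - 16^2)/1 = 9/1 = 9: (m_10, d_10) = (m_1, d_1) = (16, 9), so from here the quotients repeat a_1, ..., a_9; the period length is 9.
Hence the expansion of sqrt(265) is a_0 = 16 followed by the repeating block 3, 1, 1, 2, 2, 1, 1, 3, 32 (period 9).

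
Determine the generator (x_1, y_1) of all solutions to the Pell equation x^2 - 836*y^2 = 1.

(x, y) = (46551, 1610)

First expand sqrt(836) as a continued fraction. With x_i = (sqrt(836) + m_i)/d_i and (m_0, d_0) = (0, 1): a_0 = floor(sqrt(836)) = 28, since 28^2 = 784 <= 836 < 841 = 29^2.
Iterate m_{i+1} = d_i*a_i - m_i, d_{i+1} = (836 - m_{i+1}^2)/d_i, a_{i+1} = floor((a_0 + m_{i+1})/d_{i+1}):
  m_1 = 1*28 - 0 = 28, d_1 = (836 - 28^2)/1 = 52/1 = 52, a_1 = floor((28 + 28)/52) = 1.
  m_2 = 52*1 - 28 = 24, d_2 = (836 - 24^2)/52 = 260/52 = 5, a_2 = floor((28 + 24)/5) = 10.
  m_3 = 5*10 - 24 = 26, d_3 = (836 - 26^2)/5 = 160/5 = 32, a_3 = floor((28 + 26)/32) = 1.
  m_4 = 32*1 - 26 = 6, d_4 = (836 - 6^2)/32 = 800/32 = 25, a_4 = floor((28 + 6)/25) = 1.
  m_5 = 25*1 - 6 = 19, d_5 = (836 - 19^2)/25 = 475/25 = 19, a_5 = floor((28 + 19)/19) = 2.
  m_6 = 19*2 - 19 = 19, d_6 = (836 - 19^2)/19 = 475/19 = 25, a_6 = floor((28 + 19)/25) = 1.
  m_7 = 25*1 - 19 = 6, d_7 = (836 - 6^2)/25 = 800/25 = 32, a_7 = floor((28 + 6)/32) = 1.
  m_8 = 32*1 - 6 = 26, d_8 = (836 - 26^2)/32 = 160/32 = 5, a_8 = floor((28 + 26)/5) = 10.
  m_9 = 5*10 - 26 = 24, d_9 = (836 - 24^2)/5 = 260/5 = 52, a_9 = floor((28 + 24)/52) = 1.
  m_10 = 52*1 - 24 = 28, d_10 = (836 - 28^2)/52 = 52/52 = 1, a_10 = floor((28 + 28)/1) = 56.
  m_11 = 1*56 - 28 = 28, d_11 = (836 - 28^2)/1 = 52/1 = 52: (m_11, d_11) = (m_1, d_1) = (28, 52), so from here the quotients repeat a_1, ..., a_10; the period length is 10.
So sqrt(836) = [28; (1, 10, 1, 1, 2, 1, 1, 10, 1, 56)] with period length k = 10.
k is even, so the fundamental solution of x^2 - 836y^2 = 1 is (p_{k-1}, q_{k-1}) = (p_9, q_9); compute convergents through index 9.
Convergents (p_i = a_i*p_{i-1} + p_{i-2}, q_i = a_i*q_{i-1} + q_{i-2} with p_{-2}=0, p_{-1}=1, q_{-2}=1, q_{-1}=0):
  i=0: a_0=28, p_0 = 28*1 + 0 = 28, q_0 = 28*0 + 1 = 1.
  i=1: a_1=1, p_1 = 1*28 + 1 = 29, q_1 = 1*1 + 0 = 1.
  i=2: a_2=10, p_2 = 10*29 + 28 = 318, q_2 = 10*1 + 1 = 11.
  i=3: a_3=1, p_3 = 1*318 + 29 = 347, q_3 = 1*11 + 1 = 12.
  i=4: a_4=1, p_4 = 1*347 + 318 = 665, q_4 = 1*12 + 11 = 23.
  i=5: a_5=2, p_5 = 2*665 + 347 = 1677, q_5 = 2*23 + 12 = 58.
  i=6: a_6=1, p_6 = 1*1677 + 665 = 2342, q_6 = 1*58 + 23 = 81.
  i=7: a_7=1, p_7 = 1*2342 + 1677 = 4019, q_7 = 1*81 + 58 = 139.
  i=8: a_8=10, p_8 = 10*4019 + 2342 = 42532, q_8 = 10*139 + 81 = 1471.
  i=9: a_9=1, p_9 = 1*42532 + 4019 = 46551, q_9 = 1*1471 + 139 = 1610.
Check: 46551^2 - 836*1610^2 = 2166995601 - 2166995600 = 1, so (x, y) = (46551, 1610) solves the equation, and by the theorem it is the least positive solution.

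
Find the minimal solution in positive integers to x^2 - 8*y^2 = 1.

(x, y) = (3, 1)

First expand sqrt(8) as a continued fraction. With x_i = (sqrt(8) + m_i)/d_i and (m_0, d_0) = (0, 1): a_0 = floor(sqrt(8)) = 2, since 2^2 = 4 <= 8 < 9 = 3^2.
Iterate m_{i+1} = d_i*a_i - m_i, d_{i+1} = (8 - m_{i+1}^2)/d_i, a_{i+1} = floor((a_0 + m_{i+1})/d_{i+1}):
  m_1 = 1*2 - 0 = 2, d_1 = (8 - 2^2)/1 = 4/1 = 4, a_1 = floor((2 + 2)/4) = 1.
  m_2 = 4*1 - 2 = 2, d_2 = (8 - 2^2)/4 = 4/4 = 1, a_2 = floor((2 + 2)/1) = 4.
  m_3 = 1*4 - 2 = 2, d_3 = (8 - 2^2)/1 = 4/1 = 4: (m_3, d_3) = (m_1, d_1) = (2, 4), so from here the quotients repeat a_1, a_2; the period length is 2.
So sqrt(8) = [2; (1, 4)] with period length k = 2.
k is even, so the fundamental solution of x^2 - 8y^2 = 1 is (p_{k-1}, q_{k-1}) = (p_1, q_1); compute convergents through index 1.
Convergents (p_i = a_i*p_{i-1} + p_{i-2}, q_i = a_i*q_{i-1} + q_{i-2} with p_{-2}=0, p_{-1}=1, q_{-2}=1, q_{-1}=0):
  i=0: a_0=2, p_0 = 2*1 + 0 = 2, q_0 = 2*0 + 1 = 1.
  i=1: a_1=1, p_1 = 1*2 + 1 = 3, q_1 = 1*1 + 0 = 1.
Check: 3^2 - 8*1^2 = 9 - 8 = 1, so (x, y) = (3, 1) solves the equation, and by the theorem it is the least positive solution.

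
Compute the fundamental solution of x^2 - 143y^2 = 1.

(x, y) = (12, 1)

First expand sqrt(143) as a continued fraction. With x_i = (sqrt(143) + m_i)/d_i and (m_0, d_0) = (0, 1): a_0 = floor(sqrt(143)) = 11, since 11^2 = 121 <= 143 < 144 = 12^2.
Iterate m_{i+1} = d_i*a_i - m_i, d_{i+1} = (143 - m_{i+1}^2)/d_i, a_{i+1} = floor((a_0 + m_{i+1})/d_{i+1}):
  m_1 = 1*11 - 0 = 11, d_1 = (143 - 11^2)/1 = 22/1 = 22, a_1 = floor((11 + 11)/22) = 1.
  m_2 = 22*1 - 11 = 11, d_2 = (143 - 11^2)/22 = 22/22 = 1, a_2 = floor((11 + 11)/1) = 22.
  m_3 = 1*22 - 11 = 11, d_3 = (143 - 11^2)/1 = 22/1 = 22: (m_3, d_3) = (m_1, d_1) = (11, 22), so from here the quotients repeat a_1, a_2; the period length is 2.
So sqrt(143) = [11; (1, 22)] with period length k = 2.
k is even, so the fundamental solution of x^2 - 143y^2 = 1 is (p_{k-1}, q_{k-1}) = (p_1, q_1); compute convergents through index 1.
Convergents (p_i = a_i*p_{i-1} + p_{i-2}, q_i = a_i*q_{i-1} + q_{i-2} with p_{-2}=0, p_{-1}=1, q_{-2}=1, q_{-1}=0):
  i=0: a_0=11, p_0 = 11*1 + 0 = 11, q_0 = 11*0 + 1 = 1.
  i=1: a_1=1, p_1 = 1*11 + 1 = 12, q_1 = 1*1 + 0 = 1.
Check: 12^2 - 143*1^2 = 144 - 143 = 1, so (x, y) = (12, 1) solves the equation, and by the theorem it is the least positive solution.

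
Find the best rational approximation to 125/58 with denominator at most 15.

Expand x = 125/58 as a continued fraction with the Euclidean algorithm:
  125 = 2*58 + 9, so a_0 = 2.
  58 = 6*9 + 4, so a_1 = 6.
  9 = 2*4 + 1, so a_2 = 2.
  4 = 4*1 + 0, so a_3 = 4.
so x = [2; 6, 2, 4].
Convergents (p_i = a_i*p_{i-1} + p_{i-2}, q_i = a_i*q_{i-1} + q_{i-2} with p_{-2}=0, p_{-1}=1, q_{-2}=1, q_{-1}=0), until the denominator exceeds 15:
  i=0: a_0=2, p_0 = 2*1 + 0 = 2, q_0 = 2*0 + 1 = 1.
  i=1: a_1=6, p_1 = 6*2 + 1 = 13, q_1 = 6*1 + 0 = 6.
  i=2: a_2=2, p_2 = 2*13 + 2 = 28, q_2 = 2*6 + 1 = 13.
  i=3: a_3=4, p_3 = 4*28 + 13 = 125, q_3 = 4*13 + 6 = 58.
q_3 = 58 > 15, so the last convergent with denominator <= 15 is p_2/q_2 = 28/13.
The closest fraction with denominator <= 15 is either p_2/q_2 or the intermediate fraction (k*p_2 + p_1)/(k*q_2 + q_1) with the largest k >= 1 whose denominator stays <= 15; these approach x as k grows, and every other convergent or intermediate fraction in range is farther away.
Largest k: floor((15 - q_1)/q_2) = floor((15 - 6)/13) = 0.
Since k = 0, no intermediate fraction beyond p_2/q_2 has denominator <= 15, so the convergent 28/13 is the closest (its error is |125*13 - 28*58|/(58*13) = 1/754).

28/13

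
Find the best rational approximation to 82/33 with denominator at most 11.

Expand x = 82/33 as a continued fraction with the Euclidean algorithm:
  82 = 2*33 + 16, so a_0 = 2.
  33 = 2*16 + 1, so a_1 = 2.
  16 = 16*1 + 0, so a_2 = 16.
so x = [2; 2, 16].
Convergents (p_i = a_i*p_{i-1} + p_{i-2}, q_i = a_i*q_{i-1} + q_{i-2} with p_{-2}=0, p_{-1}=1, q_{-2}=1, q_{-1}=0), until the denominator exceeds 11:
  i=0: a_0=2, p_0 = 2*1 + 0 = 2, q_0 = 2*0 + 1 = 1.
  i=1: a_1=2, p_1 = 2*2 + 1 = 5, q_1 = 2*1 + 0 = 2.
  i=2: a_2=16, p_2 = 16*5 + 2 = 82, q_2 = 16*2 + 1 = 33.
q_2 = 33 > 11, so the last convergent with denominator <= 11 is p_1/q_1 = 5/2.
The closest fraction with denominator <= 11 is either p_1/q_1 or the intermediate fraction (k*p_1 + p_0)/(k*q_1 + q_0) with the largest k >= 1 whose denominator stays <= 11; these approach x as k grows, and every other convergent or intermediate fraction in range is farther away.
Largest k: floor((11 - q_0)/q_1) = floor((11 - 1)/2) = 5.
That gives (5*5 + 2)/(5*2 + 1) = 27/11.
Compare the errors: |x - 5/2| = |82*2 - 5*33|/(33*2) = 1/66, and |x - 27/11| = |82*11 - 27*33|/(33*11) = 11/363.
Cross-multiplying, 1*363 = 363 < 726 = 11*66, so 1/66 is smaller: the convergent 5/2 is closer to x than 27/11.

5/2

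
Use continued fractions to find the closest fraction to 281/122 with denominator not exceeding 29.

Expand x = 281/122 as a continued fraction with the Euclidean algorithm:
  281 = 2*122 + 37, so a_0 = 2.
  122 = 3*37 + 11, so a_1 = 3.
  37 = 3*11 + 4, so a_2 = 3.
  11 = 2*4 + 3, so a_3 = 2.
  4 = 1*3 + 1, so a_4 = 1.
  3 = 3*1 + 0, so a_5 = 3.
so x = [2; 3, 3, 2, 1, 3].
Convergents (p_i = a_i*p_{i-1} + p_{i-2}, q_i = a_i*q_{i-1} + q_{i-2} with p_{-2}=0, p_{-1}=1, q_{-2}=1, q_{-1}=0), until the denominator exceeds 29:
  i=0: a_0=2, p_0 = 2*1 + 0 = 2, q_0 = 2*0 + 1 = 1.
  i=1: a_1=3, p_1 = 3*2 + 1 = 7, q_1 = 3*1 + 0 = 3.
  i=2: a_2=3, p_2 = 3*7 + 2 = 23, q_2 = 3*3 + 1 = 10.
  i=3: a_3=2, p_3 = 2*23 + 7 = 53, q_3 = 2*10 + 3 = 23.
  i=4: a_4=1, p_4 = 1*53 + 23 = 76, q_4 = 1*23 + 10 = 33.
q_4 = 33 > 29, so the last convergent with denominator <= 29 is p_3/q_3 = 53/23.
The closest fraction with denominator <= 29 is either p_3/q_3 or the intermediate fraction (k*p_3 + p_2)/(k*q_3 + q_2) with the largest k >= 1 whose denominator stays <= 29; these approach x as k grows, and every other convergent or intermediate fraction in range is farther away.
Largest k: floor((29 - q_2)/q_3) = floor((29 - 10)/23) = 0.
Since k = 0, no intermediate fraction beyond p_3/q_3 has denominator <= 29, so the convergent 53/23 is the closest (its error is |281*23 - 53*122|/(122*23) = 3/2806).

53/23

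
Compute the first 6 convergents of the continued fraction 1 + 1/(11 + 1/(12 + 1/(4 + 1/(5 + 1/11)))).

1/1, 12/11, 145/133, 592/543, 3105/2848, 34747/31871

Using the convergent recurrence p_i = a_i*p_{i-1} + p_{i-2}, q_i = a_i*q_{i-1} + q_{i-2} with p_{-2}=0, p_{-1}=1, q_{-2}=1, q_{-1}=0:
  i=0: a_0=1, p_0 = 1*1 + 0 = 1, q_0 = 1*0 + 1 = 1.
  i=1: a_1=11, p_1 = 11*1 + 1 = 12, q_1 = 11*1 + 0 = 11.
  i=2: a_2=12, p_2 = 12*12 + 1 = 145, q_2 = 12*11 + 1 = 133.
  i=3: a_3=4, p_3 = 4*145 + 12 = 592, q_3 = 4*133 + 11 = 543.
  i=4: a_4=5, p_4 = 5*592 + 145 = 3105, q_4 = 5*543 + 133 = 2848.
  i=5: a_5=11, p_5 = 11*3105 + 592 = 34747, q_5 = 11*2848 + 543 = 31871.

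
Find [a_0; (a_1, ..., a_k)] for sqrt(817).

Write x_i = (sqrt(817) + m_i)/d_i with (m_0, d_0) = (0, 1). a_0 = floor(sqrt(817)) = 28, since 28^2 = 784 <= 817 < 841 = 29^2.
Iterate m_{i+1} = d_i*a_i - m_i, d_{i+1} = (817 - m_{i+1}^2)/d_i, a_{i+1} = floor((a_0 + m_{i+1})/d_{i+1}):
  m_1 = 1*28 - 0 = 28, d_1 = (817 - 28^2)/1 = 33/1 = 33, a_1 = floor((28 + 28)/33) = 1.
  m_2 = 33*1 - 28 = 5, d_2 = (817 - 5^2)/33 = 792/33 = 24, a_2 = floor((28 + 5)/24) = 1.
  m_3 = 24*1 - 5 = 19, d_3 = (817 - 19^2)/24 = 456/24 = 19, a_3 = floor((28 + 19)/19) = 2.
  m_4 = 19*2 - 19 = 19, d_4 = (817 - 19^2)/19 = 456/19 = 24, a_4 = floor((28 + 19)/24) = 1.
  m_5 = 24*1 - 19 = 5, d_5 = (817 - 5^2)/24 = 792/24 = 33, a_5 = floor((28 + 5)/33) = 1.
  m_6 = 33*1 - 5 = 28, d_6 = (817 - 28^2)/33 = 33/33 = 1, a_6 = floor((28 + 28)/1) = 56.
  m_7 = 1*56 - 28 = 28, d_7 = (817 - 28^2)/1 = 33/1 = 33: (m_7, d_7) = (m_1, d_1) = (28, 33), so from here the quotients repeat a_1, ..., a_6; the period length is 6.
Hence the expansion of sqrt(817) is a_0 = 28 followed by the repeating block 1, 1, 2, 1, 1, 56 (period 6).

[28; (1, 1, 2, 1, 1, 56)]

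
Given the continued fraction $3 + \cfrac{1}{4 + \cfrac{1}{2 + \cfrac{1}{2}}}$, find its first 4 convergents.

3/1, 13/4, 29/9, 71/22

Using the convergent recurrence p_i = a_i*p_{i-1} + p_{i-2}, q_i = a_i*q_{i-1} + q_{i-2} with p_{-2}=0, p_{-1}=1, q_{-2}=1, q_{-1}=0:
  i=0: a_0=3, p_0 = 3*1 + 0 = 3, q_0 = 3*0 + 1 = 1.
  i=1: a_1=4, p_1 = 4*3 + 1 = 13, q_1 = 4*1 + 0 = 4.
  i=2: a_2=2, p_2 = 2*13 + 3 = 29, q_2 = 2*4 + 1 = 9.
  i=3: a_3=2, p_3 = 2*29 + 13 = 71, q_3 = 2*9 + 4 = 22.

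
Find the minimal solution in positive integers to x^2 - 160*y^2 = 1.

First expand sqrt(160) as a continued fraction. With x_i = (sqrt(160) + m_i)/d_i and (m_0, d_0) = (0, 1): a_0 = floor(sqrt(160)) = 12, since 12^2 = 144 <= 160 < 169 = 13^2.
Iterate m_{i+1} = d_i*a_i - m_i, d_{i+1} = (160 - m_{i+1}^2)/d_i, a_{i+1} = floor((a_0 + m_{i+1})/d_{i+1}):
  m_1 = 1*12 - 0 = 12, d_1 = (160 - 12^2)/1 = 16/1 = 16, a_1 = floor((12 + 12)/16) = 1.
  m_2 = 16*1 - 12 = 4, d_2 = (160 - 4^2)/16 = 144/16 = 9, a_2 = floor((12 + 4)/9) = 1.
  m_3 = 9*1 - 4 = 5, d_3 = (160 - 5^2)/9 = 135/9 = 15, a_3 = floor((12 + 5)/15) = 1.
  m_4 = 15*1 - 5 = 10, d_4 = (160 - 10^2)/15 = 60/15 = 4, a_4 = floor((12 + 10)/4) = 5.
  m_5 = 4*5 - 10 = 10, d_5 = (160 - 10^2)/4 = 60/4 = 15, a_5 = floor((12 + 10)/15) = 1.
  m_6 = 15*1 - 10 = 5, d_6 = (160 - 5^2)/15 = 135/15 = 9, a_6 = floor((12 + 5)/9) = 1.
  m_7 = 9*1 - 5 = 4, d_7 = (160 - 4^2)/9 = 144/9 = 16, a_7 = floor((12 + 4)/16) = 1.
  m_8 = 16*1 - 4 = 12, d_8 = (160 - 12^2)/16 = 16/16 = 1, a_8 = floor((12 + 12)/1) = 24.
  m_9 = 1*24 - 12 = 12, d_9 = (160 - 12^2)/1 = 16/1 = 16: (m_9, d_9) = (m_1, d_1) = (12, 16), so from here the quotients repeat a_1, ..., a_8; the period length is 8.
So sqrt(160) = [12; (1, 1, 1, 5, 1, 1, 1, 24)] with period length k = 8.
k is even, so the fundamental solution of x^2 - 160y^2 = 1 is (p_{k-1}, q_{k-1}) = (p_7, q_7); compute convergents through index 7.
Convergents (p_i = a_i*p_{i-1} + p_{i-2}, q_i = a_i*q_{i-1} + q_{i-2} with p_{-2}=0, p_{-1}=1, q_{-2}=1, q_{-1}=0):
  i=0: a_0=12, p_0 = 12*1 + 0 = 12, q_0 = 12*0 + 1 = 1.
  i=1: a_1=1, p_1 = 1*12 + 1 = 13, q_1 = 1*1 + 0 = 1.
  i=2: a_2=1, p_2 = 1*13 + 12 = 25, q_2 = 1*1 + 1 = 2.
  i=3: a_3=1, p_3 = 1*25 + 13 = 38, q_3 = 1*2 + 1 = 3.
  i=4: a_4=5, p_4 = 5*38 + 25 = 215, q_4 = 5*3 + 2 = 17.
  i=5: a_5=1, p_5 = 1*215 + 38 = 253, q_5 = 1*17 + 3 = 20.
  i=6: a_6=1, p_6 = 1*253 + 215 = 468, q_6 = 1*20 + 17 = 37.
  i=7: a_7=1, p_7 = 1*468 + 253 = 721, q_7 = 1*37 + 20 = 57.
Check: 721^2 - 160*57^2 = 519841 - 519840 = 1, so (x, y) = (721, 57) solves the equation, and by the theorem it is the least positive solution.

(x, y) = (721, 57)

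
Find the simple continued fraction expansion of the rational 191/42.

[4; 1, 1, 4, 1, 3]

Run the Euclidean algorithm on 191 and 42; the successive quotients are the partial quotients a_0, a_1, ... (each step inverts the fractional part left over by the previous one):
  191 = 4*42 + 23, so a_0 = 4.
  42 = 1*23 + 19, so a_1 = 1.
  23 = 1*19 + 4, so a_2 = 1.
  19 = 4*4 + 3, so a_3 = 4.
  4 = 1*3 + 1, so a_4 = 1.
  3 = 3*1 + 0, so a_5 = 3.
The remainder reaches 0 after 6 divisions, so the expansion has 6 partial quotients, read off in order.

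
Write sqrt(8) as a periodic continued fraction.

Write x_i = (sqrt(8) + m_i)/d_i with (m_0, d_0) = (0, 1). a_0 = floor(sqrt(8)) = 2, since 2^2 = 4 <= 8 < 9 = 3^2.
Iterate m_{i+1} = d_i*a_i - m_i, d_{i+1} = (8 - m_{i+1}^2)/d_i, a_{i+1} = floor((a_0 + m_{i+1})/d_{i+1}):
  m_1 = 1*2 - 0 = 2, d_1 = (8 - 2^2)/1 = 4/1 = 4, a_1 = floor((2 + 2)/4) = 1.
  m_2 = 4*1 - 2 = 2, d_2 = (8 - 2^2)/4 = 4/4 = 1, a_2 = floor((2 + 2)/1) = 4.
  m_3 = 1*4 - 2 = 2, d_3 = (8 - 2^2)/1 = 4/1 = 4: (m_3, d_3) = (m_1, d_1) = (2, 4), so from here the quotients repeat a_1, a_2; the period length is 2.
Hence the expansion of sqrt(8) is a_0 = 2 followed by the repeating block 1, 4 (period 2).

[2; (1, 4)]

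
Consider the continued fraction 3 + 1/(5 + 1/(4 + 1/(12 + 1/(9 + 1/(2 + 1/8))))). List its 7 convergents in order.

3/1, 16/5, 67/21, 820/257, 7447/2334, 15714/4925, 133159/41734

Using the convergent recurrence p_i = a_i*p_{i-1} + p_{i-2}, q_i = a_i*q_{i-1} + q_{i-2} with p_{-2}=0, p_{-1}=1, q_{-2}=1, q_{-1}=0:
  i=0: a_0=3, p_0 = 3*1 + 0 = 3, q_0 = 3*0 + 1 = 1.
  i=1: a_1=5, p_1 = 5*3 + 1 = 16, q_1 = 5*1 + 0 = 5.
  i=2: a_2=4, p_2 = 4*16 + 3 = 67, q_2 = 4*5 + 1 = 21.
  i=3: a_3=12, p_3 = 12*67 + 16 = 820, q_3 = 12*21 + 5 = 257.
  i=4: a_4=9, p_4 = 9*820 + 67 = 7447, q_4 = 9*257 + 21 = 2334.
  i=5: a_5=2, p_5 = 2*7447 + 820 = 15714, q_5 = 2*2334 + 257 = 4925.
  i=6: a_6=8, p_6 = 8*15714 + 7447 = 133159, q_6 = 8*4925 + 2334 = 41734.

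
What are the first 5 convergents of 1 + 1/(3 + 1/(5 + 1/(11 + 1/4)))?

1/1, 4/3, 21/16, 235/179, 961/732

Using the convergent recurrence p_i = a_i*p_{i-1} + p_{i-2}, q_i = a_i*q_{i-1} + q_{i-2} with p_{-2}=0, p_{-1}=1, q_{-2}=1, q_{-1}=0:
  i=0: a_0=1, p_0 = 1*1 + 0 = 1, q_0 = 1*0 + 1 = 1.
  i=1: a_1=3, p_1 = 3*1 + 1 = 4, q_1 = 3*1 + 0 = 3.
  i=2: a_2=5, p_2 = 5*4 + 1 = 21, q_2 = 5*3 + 1 = 16.
  i=3: a_3=11, p_3 = 11*21 + 4 = 235, q_3 = 11*16 + 3 = 179.
  i=4: a_4=4, p_4 = 4*235 + 21 = 961, q_4 = 4*179 + 16 = 732.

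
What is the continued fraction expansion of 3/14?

Run the Euclidean algorithm on 3 and 14; the successive quotients are the partial quotients a_0, a_1, ... (each step inverts the fractional part left over by the previous one):
  3 = 0*14 + 3, so a_0 = 0.
  14 = 4*3 + 2, so a_1 = 4.
  3 = 1*2 + 1, so a_2 = 1.
  2 = 2*1 + 0, so a_3 = 2.
The remainder reaches 0 after 4 divisions, so the expansion has 4 partial quotients, read off in order.

[0; 4, 1, 2]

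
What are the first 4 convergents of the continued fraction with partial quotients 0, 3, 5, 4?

0/1, 1/3, 5/16, 21/67

Using the convergent recurrence p_i = a_i*p_{i-1} + p_{i-2}, q_i = a_i*q_{i-1} + q_{i-2} with p_{-2}=0, p_{-1}=1, q_{-2}=1, q_{-1}=0:
  i=0: a_0=0, p_0 = 0*1 + 0 = 0, q_0 = 0*0 + 1 = 1.
  i=1: a_1=3, p_1 = 3*0 + 1 = 1, q_1 = 3*1 + 0 = 3.
  i=2: a_2=5, p_2 = 5*1 + 0 = 5, q_2 = 5*3 + 1 = 16.
  i=3: a_3=4, p_3 = 4*5 + 1 = 21, q_3 = 4*16 + 3 = 67.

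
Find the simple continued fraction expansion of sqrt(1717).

[41; (2, 3, 2, 4, 2, 3, 2, 82)]

Write x_i = (sqrt(1717) + m_i)/d_i with (m_0, d_0) = (0, 1). a_0 = floor(sqrt(1717)) = 41, since 41^2 = 1681 <= 1717 < 1764 = 42^2.
Iterate m_{i+1} = d_i*a_i - m_i, d_{i+1} = (1717 - m_{i+1}^2)/d_i, a_{i+1} = floor((a_0 + m_{i+1})/d_{i+1}):
  m_1 = 1*41 - 0 = 41, d_1 = (1717 - 41^2)/1 = 36/1 = 36, a_1 = floor((41 + 41)/36) = 2.
  m_2 = 36*2 - 41 = 31, d_2 = (1717 - 31^2)/36 = 756/36 = 21, a_2 = floor((41 + 31)/21) = 3.
  m_3 = 21*3 - 31 = 32, d_3 = (1717 - 32^2)/21 = 693/21 = 33, a_3 = floor((41 + 32)/33) = 2.
  m_4 = 33*2 - 32 = 34, d_4 = (1717 - 34^2)/33 = 561/33 = 17, a_4 = floor((41 + 34)/17) = 4.
  m_5 = 17*4 - 34 = 34, d_5 = (1717 - 34^2)/17 = 561/17 = 33, a_5 = floor((41 + 34)/33) = 2.
  m_6 = 33*2 - 34 = 32, d_6 = (1717 - 32^2)/33 = 693/33 = 21, a_6 = floor((41 + 32)/21) = 3.
  m_7 = 21*3 - 32 = 31, d_7 = (1717 - 31^2)/21 = 756/21 = 36, a_7 = floor((41 + 31)/36) = 2.
  m_8 = 36*2 - 31 = 41, d_8 = (1717 - 41^2)/36 = 36/36 = 1, a_8 = floor((41 + 41)/1) = 82.
  m_9 = 1*82 - 41 = 41, d_9 = (1717 - 41^2)/1 = 36/1 = 36: (m_9, d_9) = (m_1, d_1) = (41, 36), so from here the quotients repeat a_1, ..., a_8; the period length is 8.
Hence the expansion of sqrt(1717) is a_0 = 41 followed by the repeating block 2, 3, 2, 4, 2, 3, 2, 82 (period 8).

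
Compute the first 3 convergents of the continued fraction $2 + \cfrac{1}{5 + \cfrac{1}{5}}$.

2/1, 11/5, 57/26

Using the convergent recurrence p_i = a_i*p_{i-1} + p_{i-2}, q_i = a_i*q_{i-1} + q_{i-2} with p_{-2}=0, p_{-1}=1, q_{-2}=1, q_{-1}=0:
  i=0: a_0=2, p_0 = 2*1 + 0 = 2, q_0 = 2*0 + 1 = 1.
  i=1: a_1=5, p_1 = 5*2 + 1 = 11, q_1 = 5*1 + 0 = 5.
  i=2: a_2=5, p_2 = 5*11 + 2 = 57, q_2 = 5*5 + 1 = 26.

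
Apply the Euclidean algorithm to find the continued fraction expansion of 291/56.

Run the Euclidean algorithm on 291 and 56; the successive quotients are the partial quotients a_0, a_1, ... (each step inverts the fractional part left over by the previous one):
  291 = 5*56 + 11, so a_0 = 5.
  56 = 5*11 + 1, so a_1 = 5.
  11 = 11*1 + 0, so a_2 = 11.
The remainder reaches 0 after 3 divisions, so the expansion has 3 partial quotients, read off in order.

[5; 5, 11]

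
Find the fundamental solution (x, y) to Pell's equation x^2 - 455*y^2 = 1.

(x, y) = (64, 3)

First expand sqrt(455) as a continued fraction. With x_i = (sqrt(455) + m_i)/d_i and (m_0, d_0) = (0, 1): a_0 = floor(sqrt(455)) = 21, since 21^2 = 441 <= 455 < 484 = 22^2.
Iterate m_{i+1} = d_i*a_i - m_i, d_{i+1} = (455 - m_{i+1}^2)/d_i, a_{i+1} = floor((a_0 + m_{i+1})/d_{i+1}):
  m_1 = 1*21 - 0 = 21, d_1 = (455 - 21^2)/1 = 14/1 = 14, a_1 = floor((21 + 21)/14) = 3.
  m_2 = 14*3 - 21 = 21, d_2 = (455 - 21^2)/14 = 14/14 = 1, a_2 = floor((21 + 21)/1) = 42.
  m_3 = 1*42 - 21 = 21, d_3 = (455 - 21^2)/1 = 14/1 = 14: (m_3, d_3) = (m_1, d_1) = (21, 14), so from here the quotients repeat a_1, a_2; the period length is 2.
So sqrt(455) = [21; (3, 42)] with period length k = 2.
k is even, so the fundamental solution of x^2 - 455y^2 = 1 is (p_{k-1}, q_{k-1}) = (p_1, q_1); compute convergents through index 1.
Convergents (p_i = a_i*p_{i-1} + p_{i-2}, q_i = a_i*q_{i-1} + q_{i-2} with p_{-2}=0, p_{-1}=1, q_{-2}=1, q_{-1}=0):
  i=0: a_0=21, p_0 = 21*1 + 0 = 21, q_0 = 21*0 + 1 = 1.
  i=1: a_1=3, p_1 = 3*21 + 1 = 64, q_1 = 3*1 + 0 = 3.
Check: 64^2 - 455*3^2 = 4096 - 4095 = 1, so (x, y) = (64, 3) solves the equation, and by the theorem it is the least positive solution.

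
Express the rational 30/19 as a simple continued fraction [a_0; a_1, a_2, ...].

[1; 1, 1, 2, 1, 2]

Run the Euclidean algorithm on 30 and 19; the successive quotients are the partial quotients a_0, a_1, ... (each step inverts the fractional part left over by the previous one):
  30 = 1*19 + 11, so a_0 = 1.
  19 = 1*11 + 8, so a_1 = 1.
  11 = 1*8 + 3, so a_2 = 1.
  8 = 2*3 + 2, so a_3 = 2.
  3 = 1*2 + 1, so a_4 = 1.
  2 = 2*1 + 0, so a_5 = 2.
The remainder reaches 0 after 6 divisions, so the expansion has 6 partial quotients, read off in order.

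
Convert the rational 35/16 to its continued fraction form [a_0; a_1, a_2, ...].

[2; 5, 3]

Run the Euclidean algorithm on 35 and 16; the successive quotients are the partial quotients a_0, a_1, ... (each step inverts the fractional part left over by the previous one):
  35 = 2*16 + 3, so a_0 = 2.
  16 = 5*3 + 1, so a_1 = 5.
  3 = 3*1 + 0, so a_2 = 3.
The remainder reaches 0 after 3 divisions, so the expansion has 3 partial quotients, read off in order.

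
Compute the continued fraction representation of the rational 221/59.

[3; 1, 2, 1, 14]

Run the Euclidean algorithm on 221 and 59; the successive quotients are the partial quotients a_0, a_1, ... (each step inverts the fractional part left over by the previous one):
  221 = 3*59 + 44, so a_0 = 3.
  59 = 1*44 + 15, so a_1 = 1.
  44 = 2*15 + 14, so a_2 = 2.
  15 = 1*14 + 1, so a_3 = 1.
  14 = 14*1 + 0, so a_4 = 14.
The remainder reaches 0 after 5 divisions, so the expansion has 5 partial quotients, read off in order.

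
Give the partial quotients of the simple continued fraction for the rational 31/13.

Run the Euclidean algorithm on 31 and 13; the successive quotients are the partial quotients a_0, a_1, ... (each step inverts the fractional part left over by the previous one):
  31 = 2*13 + 5, so a_0 = 2.
  13 = 2*5 + 3, so a_1 = 2.
  5 = 1*3 + 2, so a_2 = 1.
  3 = 1*2 + 1, so a_3 = 1.
  2 = 2*1 + 0, so a_4 = 2.
The remainder reaches 0 after 5 divisions, so the expansion has 5 partial quotients, read off in order.

[2; 2, 1, 1, 2]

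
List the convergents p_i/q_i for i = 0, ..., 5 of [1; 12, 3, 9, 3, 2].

Using the convergent recurrence p_i = a_i*p_{i-1} + p_{i-2}, q_i = a_i*q_{i-1} + q_{i-2} with p_{-2}=0, p_{-1}=1, q_{-2}=1, q_{-1}=0:
  i=0: a_0=1, p_0 = 1*1 + 0 = 1, q_0 = 1*0 + 1 = 1.
  i=1: a_1=12, p_1 = 12*1 + 1 = 13, q_1 = 12*1 + 0 = 12.
  i=2: a_2=3, p_2 = 3*13 + 1 = 40, q_2 = 3*12 + 1 = 37.
  i=3: a_3=9, p_3 = 9*40 + 13 = 373, q_3 = 9*37 + 12 = 345.
  i=4: a_4=3, p_4 = 3*373 + 40 = 1159, q_4 = 3*345 + 37 = 1072.
  i=5: a_5=2, p_5 = 2*1159 + 373 = 2691, q_5 = 2*1072 + 345 = 2489.

1/1, 13/12, 40/37, 373/345, 1159/1072, 2691/2489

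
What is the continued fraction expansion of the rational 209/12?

[17; 2, 2, 2]

Run the Euclidean algorithm on 209 and 12; the successive quotients are the partial quotients a_0, a_1, ... (each step inverts the fractional part left over by the previous one):
  209 = 17*12 + 5, so a_0 = 17.
  12 = 2*5 + 2, so a_1 = 2.
  5 = 2*2 + 1, so a_2 = 2.
  2 = 2*1 + 0, so a_3 = 2.
The remainder reaches 0 after 4 divisions, so the expansion has 4 partial quotients, read off in order.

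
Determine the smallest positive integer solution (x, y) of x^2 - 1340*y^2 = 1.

First expand sqrt(1340) as a continued fraction. With x_i = (sqrt(1340) + m_i)/d_i and (m_0, d_0) = (0, 1): a_0 = floor(sqrt(1340)) = 36, since 36^2 = 1296 <= 1340 < 1369 = 37^2.
Iterate m_{i+1} = d_i*a_i - m_i, d_{i+1} = (1340 - m_{i+1}^2)/d_i, a_{i+1} = floor((a_0 + m_{i+1})/d_{i+1}):
  m_1 = 1*36 - 0 = 36, d_1 = (1340 - 36^2)/1 = 44/1 = 44, a_1 = floor((36 + 36)/44) = 1.
  m_2 = 44*1 - 36 = 8, d_2 = (1340 - 8^2)/44 = 1276/44 = 29, a_2 = floor((36 + 8)/29) = 1.
  m_3 = 29*1 - 8 = 21, d_3 = (1340 - 21^2)/29 = 899/29 = 31, a_3 = floor((36 + 21)/31) = 1.
  m_4 = 31*1 - 21 = 10, d_4 = (1340 - 10^2)/31 = 1240/31 = 40, a_4 = floor((36 + 10)/40) = 1.
  m_5 = 40*1 - 10 = 30, d_5 = (1340 - 30^2)/40 = 440/40 = 11, a_5 = floor((36 + 30)/11) = 6.
  m_6 = 11*6 - 30 = 36, d_6 = (1340 - 36^2)/11 = 44/11 = 4, a_6 = floor((36 + 36)/4) = 18.
  m_7 = 4*18 - 36 = 36, d_7 = (1340 - 36^2)/4 = 44/4 = 11, a_7 = floor((36 + 36)/11) = 6.
  m_8 = 11*6 - 36 = 30, d_8 = (1340 - 30^2)/11 = 440/11 = 40, a_8 = floor((36 + 30)/40) = 1.
  m_9 = 40*1 - 30 = 10, d_9 = (1340 - 10^2)/40 = 1240/40 = 31, a_9 = floor((36 + 10)/31) = 1.
  m_10 = 31*1 - 10 = 21, d_10 = (1340 - 21^2)/31 = 899/31 = 29, a_10 = floor((36 + 21)/29) = 1.
  m_11 = 29*1 - 21 = 8, d_11 = (1340 - 8^2)/29 = 1276/29 = 44, a_11 = floor((36 + 8)/44) = 1.
  m_12 = 44*1 - 8 = 36, d_12 = (1340 - 36^2)/44 = 44/44 = 1, a_12 = floor((36 + 36)/1) = 72.
  m_13 = 1*72 - 36 = 36, d_13 = (1340 - 36^2)/1 = 44/1 = 44: (m_13, d_13) = (m_1, d_1) = (36, 44), so from here the quotients repeat a_1, ..., a_12; the period length is 12.
So sqrt(1340) = [36; (1, 1, 1, 1, 6, 18, 6, 1, 1, 1, 1, 72)] with period length k = 12.
k is even, so the fundamental solution of x^2 - 1340y^2 = 1 is (p_{k-1}, q_{k-1}) = (p_11, q_11); compute convergents through index 11.
Convergents (p_i = a_i*p_{i-1} + p_{i-2}, q_i = a_i*q_{i-1} + q_{i-2} with p_{-2}=0, p_{-1}=1, q_{-2}=1, q_{-1}=0):
  i=0: a_0=36, p_0 = 36*1 + 0 = 36, q_0 = 36*0 + 1 = 1.
  i=1: a_1=1, p_1 = 1*36 + 1 = 37, q_1 = 1*1 + 0 = 1.
  i=2: a_2=1, p_2 = 1*37 + 36 = 73, q_2 = 1*1 + 1 = 2.
  i=3: a_3=1, p_3 = 1*73 + 37 = 110, q_3 = 1*2 + 1 = 3.
  i=4: a_4=1, p_4 = 1*110 + 73 = 183, q_4 = 1*3 + 2 = 5.
  i=5: a_5=6, p_5 = 6*183 + 110 = 1208, q_5 = 6*5 + 3 = 33.
  i=6: a_6=18, p_6 = 18*1208 + 183 = 21927, q_6 = 18*33 + 5 = 599.
  i=7: a_7=6, p_7 = 6*21927 + 1208 = 132770, q_7 = 6*599 + 33 = 3627.
  i=8: a_8=1, p_8 = 1*132770 + 21927 = 154697, q_8 = 1*3627 + 599 = 4226.
  i=9: a_9=1, p_9 = 1*154697 + 132770 = 287467, q_9 = 1*4226 + 3627 = 7853.
  i=10: a_10=1, p_10 = 1*287467 + 154697 = 442164, q_10 = 1*7853 + 4226 = 12079.
  i=11: a_11=1, p_11 = 1*442164 + 287467 = 729631, q_11 = 1*12079 + 7853 = 19932.
Check: 729631^2 - 1340*19932^2 = 532361396161 - 532361396160 = 1, so (x, y) = (729631, 19932) solves the equation, and by the theorem it is the least positive solution.

(x, y) = (729631, 19932)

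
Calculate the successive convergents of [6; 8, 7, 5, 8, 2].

6/1, 49/8, 349/57, 1794/293, 14701/2401, 31196/5095

Using the convergent recurrence p_i = a_i*p_{i-1} + p_{i-2}, q_i = a_i*q_{i-1} + q_{i-2} with p_{-2}=0, p_{-1}=1, q_{-2}=1, q_{-1}=0:
  i=0: a_0=6, p_0 = 6*1 + 0 = 6, q_0 = 6*0 + 1 = 1.
  i=1: a_1=8, p_1 = 8*6 + 1 = 49, q_1 = 8*1 + 0 = 8.
  i=2: a_2=7, p_2 = 7*49 + 6 = 349, q_2 = 7*8 + 1 = 57.
  i=3: a_3=5, p_3 = 5*349 + 49 = 1794, q_3 = 5*57 + 8 = 293.
  i=4: a_4=8, p_4 = 8*1794 + 349 = 14701, q_4 = 8*293 + 57 = 2401.
  i=5: a_5=2, p_5 = 2*14701 + 1794 = 31196, q_5 = 2*2401 + 293 = 5095.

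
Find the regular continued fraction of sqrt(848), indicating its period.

Write x_i = (sqrt(848) + m_i)/d_i with (m_0, d_0) = (0, 1). a_0 = floor(sqrt(848)) = 29, since 29^2 = 841 <= 848 < 900 = 30^2.
Iterate m_{i+1} = d_i*a_i - m_i, d_{i+1} = (848 - m_{i+1}^2)/d_i, a_{i+1} = floor((a_0 + m_{i+1})/d_{i+1}):
  m_1 = 1*29 - 0 = 29, d_1 = (848 - 29^2)/1 = 7/1 = 7, a_1 = floor((29 + 29)/7) = 8.
  m_2 = 7*8 - 29 = 27, d_2 = (848 - 27^2)/7 = 119/7 = 17, a_2 = floor((29 + 27)/17) = 3.
  m_3 = 17*3 - 27 = 24, d_3 = (848 - 24^2)/17 = 272/17 = 16, a_3 = floor((29 + 24)/16) = 3.
  m_4 = 16*3 - 24 = 24, d_4 = (848 - 24^2)/16 = 272/16 = 17, a_4 = floor((29 + 24)/17) = 3.
  m_5 = 17*3 - 24 = 27, d_5 = (848 - 27^2)/17 = 119/17 = 7, a_5 = floor((29 + 27)/7) = 8.
  m_6 = 7*8 - 27 = 29, d_6 = (848 - 29^2)/7 = 7/7 = 1, a_6 = floor((29 + 29)/1) = 58.
  m_7 = 1*58 - 29 = 29, d_7 = (848 - 29^2)/1 = 7/1 = 7: (m_7, d_7) = (m_1, d_1) = (29, 7), so from here the quotients repeat a_1, ..., a_6; the period length is 6.
Hence the expansion of sqrt(848) is a_0 = 29 followed by the repeating block 8, 3, 3, 3, 8, 58 (period 6).

[29; (8, 3, 3, 3, 8, 58)]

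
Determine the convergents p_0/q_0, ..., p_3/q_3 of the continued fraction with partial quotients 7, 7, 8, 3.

7/1, 50/7, 407/57, 1271/178

Using the convergent recurrence p_i = a_i*p_{i-1} + p_{i-2}, q_i = a_i*q_{i-1} + q_{i-2} with p_{-2}=0, p_{-1}=1, q_{-2}=1, q_{-1}=0:
  i=0: a_0=7, p_0 = 7*1 + 0 = 7, q_0 = 7*0 + 1 = 1.
  i=1: a_1=7, p_1 = 7*7 + 1 = 50, q_1 = 7*1 + 0 = 7.
  i=2: a_2=8, p_2 = 8*50 + 7 = 407, q_2 = 8*7 + 1 = 57.
  i=3: a_3=3, p_3 = 3*407 + 50 = 1271, q_3 = 3*57 + 7 = 178.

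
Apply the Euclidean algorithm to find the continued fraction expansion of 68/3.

Run the Euclidean algorithm on 68 and 3; the successive quotients are the partial quotients a_0, a_1, ... (each step inverts the fractional part left over by the previous one):
  68 = 22*3 + 2, so a_0 = 22.
  3 = 1*2 + 1, so a_1 = 1.
  2 = 2*1 + 0, so a_2 = 2.
The remainder reaches 0 after 3 divisions, so the expansion has 3 partial quotients, read off in order.

[22; 1, 2]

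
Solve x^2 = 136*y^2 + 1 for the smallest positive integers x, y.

(x, y) = (35, 3)

First expand sqrt(136) as a continued fraction. With x_i = (sqrt(136) + m_i)/d_i and (m_0, d_0) = (0, 1): a_0 = floor(sqrt(136)) = 11, since 11^2 = 121 <= 136 < 144 = 12^2.
Iterate m_{i+1} = d_i*a_i - m_i, d_{i+1} = (136 - m_{i+1}^2)/d_i, a_{i+1} = floor((a_0 + m_{i+1})/d_{i+1}):
  m_1 = 1*11 - 0 = 11, d_1 = (136 - 11^2)/1 = 15/1 = 15, a_1 = floor((11 + 11)/15) = 1.
  m_2 = 15*1 - 11 = 4, d_2 = (136 - 4^2)/15 = 120/15 = 8, a_2 = floor((11 + 4)/8) = 1.
  m_3 = 8*1 - 4 = 4, d_3 = (136 - 4^2)/8 = 120/8 = 15, a_3 = floor((11 + 4)/15) = 1.
  m_4 = 15*1 - 4 = 11, d_4 = (136 - 11^2)/15 = 15/15 = 1, a_4 = floor((11 + 11)/1) = 22.
  m_5 = 1*22 - 11 = 11, d_5 = (136 - 11^2)/1 = 15/1 = 15: (m_5, d_5) = (m_1, d_1) = (11, 15), so from here the quotients repeat a_1, ..., a_4; the period length is 4.
So sqrt(136) = [11; (1, 1, 1, 22)] with period length k = 4.
k is even, so the fundamental solution of x^2 - 136y^2 = 1 is (p_{k-1}, q_{k-1}) = (p_3, q_3); compute convergents through index 3.
Convergents (p_i = a_i*p_{i-1} + p_{i-2}, q_i = a_i*q_{i-1} + q_{i-2} with p_{-2}=0, p_{-1}=1, q_{-2}=1, q_{-1}=0):
  i=0: a_0=11, p_0 = 11*1 + 0 = 11, q_0 = 11*0 + 1 = 1.
  i=1: a_1=1, p_1 = 1*11 + 1 = 12, q_1 = 1*1 + 0 = 1.
  i=2: a_2=1, p_2 = 1*12 + 11 = 23, q_2 = 1*1 + 1 = 2.
  i=3: a_3=1, p_3 = 1*23 + 12 = 35, q_3 = 1*2 + 1 = 3.
Check: 35^2 - 136*3^2 = 1225 - 1224 = 1, so (x, y) = (35, 3) solves the equation, and by the theorem it is the least positive solution.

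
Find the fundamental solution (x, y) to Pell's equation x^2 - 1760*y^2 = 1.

First expand sqrt(1760) as a continued fraction. With x_i = (sqrt(1760) + m_i)/d_i and (m_0, d_0) = (0, 1): a_0 = floor(sqrt(1760)) = 41, since 41^2 = 1681 <= 1760 < 1764 = 42^2.
Iterate m_{i+1} = d_i*a_i - m_i, d_{i+1} = (1760 - m_{i+1}^2)/d_i, a_{i+1} = floor((a_0 + m_{i+1})/d_{i+1}):
  m_1 = 1*41 - 0 = 41, d_1 = (1760 - 41^2)/1 = 79/1 = 79, a_1 = floor((41 + 41)/79) = 1.
  m_2 = 79*1 - 41 = 38, d_2 = (1760 - 38^2)/79 = 316/79 = 4, a_2 = floor((41 + 38)/4) = 19.
  m_3 = 4*19 - 38 = 38, d_3 = (1760 - 38^2)/4 = 316/4 = 79, a_3 = floor((41 + 38)/79) = 1.
  m_4 = 79*1 - 38 = 41, d_4 = (1760 - 41^2)/79 = 79/79 = 1, a_4 = floor((41 + 41)/1) = 82.
  m_5 = 1*82 - 41 = 41, d_5 = (1760 - 41^2)/1 = 79/1 = 79: (m_5, d_5) = (m_1, d_1) = (41, 79), so from here the quotients repeat a_1, ..., a_4; the period length is 4.
So sqrt(1760) = [41; (1, 19, 1, 82)] with period length k = 4.
k is even, so the fundamental solution of x^2 - 1760y^2 = 1 is (p_{k-1}, q_{k-1}) = (p_3, q_3); compute convergents through index 3.
Convergents (p_i = a_i*p_{i-1} + p_{i-2}, q_i = a_i*q_{i-1} + q_{i-2} with p_{-2}=0, p_{-1}=1, q_{-2}=1, q_{-1}=0):
  i=0: a_0=41, p_0 = 41*1 + 0 = 41, q_0 = 41*0 + 1 = 1.
  i=1: a_1=1, p_1 = 1*41 + 1 = 42, q_1 = 1*1 + 0 = 1.
  i=2: a_2=19, p_2 = 19*42 + 41 = 839, q_2 = 19*1 + 1 = 20.
  i=3: a_3=1, p_3 = 1*839 + 42 = 881, q_3 = 1*20 + 1 = 21.
Check: 881^2 - 1760*21^2 = 776161 - 776160 = 1, so (x, y) = (881, 21) solves the equation, and by the theorem it is the least positive solution.

(x, y) = (881, 21)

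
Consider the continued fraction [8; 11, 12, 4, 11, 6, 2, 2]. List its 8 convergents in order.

8/1, 89/11, 1076/133, 4393/543, 49399/6106, 300787/37179, 650973/80464, 1602733/198107

Using the convergent recurrence p_i = a_i*p_{i-1} + p_{i-2}, q_i = a_i*q_{i-1} + q_{i-2} with p_{-2}=0, p_{-1}=1, q_{-2}=1, q_{-1}=0:
  i=0: a_0=8, p_0 = 8*1 + 0 = 8, q_0 = 8*0 + 1 = 1.
  i=1: a_1=11, p_1 = 11*8 + 1 = 89, q_1 = 11*1 + 0 = 11.
  i=2: a_2=12, p_2 = 12*89 + 8 = 1076, q_2 = 12*11 + 1 = 133.
  i=3: a_3=4, p_3 = 4*1076 + 89 = 4393, q_3 = 4*133 + 11 = 543.
  i=4: a_4=11, p_4 = 11*4393 + 1076 = 49399, q_4 = 11*543 + 133 = 6106.
  i=5: a_5=6, p_5 = 6*49399 + 4393 = 300787, q_5 = 6*6106 + 543 = 37179.
  i=6: a_6=2, p_6 = 2*300787 + 49399 = 650973, q_6 = 2*37179 + 6106 = 80464.
  i=7: a_7=2, p_7 = 2*650973 + 300787 = 1602733, q_7 = 2*80464 + 37179 = 198107.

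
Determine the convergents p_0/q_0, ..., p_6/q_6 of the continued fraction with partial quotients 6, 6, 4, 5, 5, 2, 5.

Using the convergent recurrence p_i = a_i*p_{i-1} + p_{i-2}, q_i = a_i*q_{i-1} + q_{i-2} with p_{-2}=0, p_{-1}=1, q_{-2}=1, q_{-1}=0:
  i=0: a_0=6, p_0 = 6*1 + 0 = 6, q_0 = 6*0 + 1 = 1.
  i=1: a_1=6, p_1 = 6*6 + 1 = 37, q_1 = 6*1 + 0 = 6.
  i=2: a_2=4, p_2 = 4*37 + 6 = 154, q_2 = 4*6 + 1 = 25.
  i=3: a_3=5, p_3 = 5*154 + 37 = 807, q_3 = 5*25 + 6 = 131.
  i=4: a_4=5, p_4 = 5*807 + 154 = 4189, q_4 = 5*131 + 25 = 680.
  i=5: a_5=2, p_5 = 2*4189 + 807 = 9185, q_5 = 2*680 + 131 = 1491.
  i=6: a_6=5, p_6 = 5*9185 + 4189 = 50114, q_6 = 5*1491 + 680 = 8135.

6/1, 37/6, 154/25, 807/131, 4189/680, 9185/1491, 50114/8135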